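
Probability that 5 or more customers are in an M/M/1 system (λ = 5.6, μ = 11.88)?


ρ = 5.6/11.88 = 0.4714
P(N ≥ n) = ρ^n = 0.4714^5 = 0.023273

Final: 0.023273


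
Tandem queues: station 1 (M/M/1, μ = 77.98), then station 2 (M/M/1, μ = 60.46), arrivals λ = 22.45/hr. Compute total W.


Each node sees arrival rate λ = 22.45/hr (tandem ⇒ throughput preserved).
W₁ = 1/(μ₁−λ) = 1/(77.98−22.45) = 0.01801 hr
W₂ = 1/(μ₂−λ) = 1/(60.46−22.45) = 0.02631 hr
W_total = W₁ + W₂ = 0.01801 + 0.02631 = 0.04432 hr

Final: 0.04432 hr


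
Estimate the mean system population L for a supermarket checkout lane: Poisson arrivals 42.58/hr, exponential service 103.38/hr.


ρ = λ/μ = 42.58/103.38 = 0.4119
L = ρ/(1−ρ) = 0.4119/(1 − 0.4119) = 0.4119/0.5881 = 0.7003

Final: 0.7003


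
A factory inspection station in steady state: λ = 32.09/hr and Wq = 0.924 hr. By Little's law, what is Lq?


Lq = λWq = 32.09·0.924 = 29.6512

Final: 29.6512


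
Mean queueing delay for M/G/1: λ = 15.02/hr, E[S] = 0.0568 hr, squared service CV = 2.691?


ρ = λ·E[S] = 15.02·0.0568 = 0.8531
E[S²] = E[S]²(1+C_s²) = 0.0568²·(1+2.691) = 0.011908
Wq = λ·E[S²]/(2(1−ρ)) = 15.02·0.011908/(2·0.1469) = 0.60893 hr

Final: 0.60893 hr


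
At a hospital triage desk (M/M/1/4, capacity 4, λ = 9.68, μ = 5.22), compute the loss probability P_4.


ρ = λ/μ = 9.68/5.22 = 1.8544
P_K = (1−ρ)ρ^K/(1−ρ^(K+1)) = (-0.8544·11.825497)/(1 − 21.929275)
= -10.103777/-20.929275 = 0.482758

Final: 0.482758


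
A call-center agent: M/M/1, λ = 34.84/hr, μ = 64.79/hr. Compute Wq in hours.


ρ = 34.84/64.79 = 0.5377
Wq = ρ/(μ−λ) = 0.5377/(64.79 − 34.84) = 0.5377/29.95 = 0.01795 hr

Final: 0.01795 hr


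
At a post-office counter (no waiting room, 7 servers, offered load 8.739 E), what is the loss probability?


B(c,a) = (a^c/c!) / Σ_{k=0}^{c} a^k/k!
a^7/7! = 772.327749
Σ terms (k=0..7): 1.00000 + 8.73900 + 38.18506 + 111.23308 + 243.01647 + 424.74419 + 618.63992 + 772.32775 = 2217.885477
B = 772.327749/2217.885477 = 0.348227

Final: 0.348227


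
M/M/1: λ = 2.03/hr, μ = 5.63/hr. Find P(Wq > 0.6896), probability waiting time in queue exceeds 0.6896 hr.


ρ = 2.03/5.63 = 0.3606
P(Wq > t) = ρ·e^{−(μ−λ)t} = 0.3606·e^{−2.4826}
= 0.3606·0.083529 = 0.030118

Final: 0.030118


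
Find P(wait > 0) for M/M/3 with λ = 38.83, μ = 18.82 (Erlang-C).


a = λ/μ = 2.0632; ρ = a/3 = 0.6877
P₀ = 0.101219 (from M/M/c formula)
C(c,a) = [a^c/(c!(1−ρ))]·P₀ = [8.78301/(6·0.3123)]·0.101219
= 4.68792·0.101219 = 0.474505

Final: 0.474505


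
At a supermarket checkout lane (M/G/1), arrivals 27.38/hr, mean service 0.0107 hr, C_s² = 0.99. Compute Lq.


ρ = λ·E[S] = 27.38·0.0107 = 0.2930
Lq = ρ²(1+C_s²)/(2(1−ρ)) = 0.08583·(1+0.99)/(2·0.7070)
= 0.08583·1.9900/1.4141 = 0.12079

Final: 0.12079


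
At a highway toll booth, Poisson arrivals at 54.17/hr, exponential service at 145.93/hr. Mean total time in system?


W = 1/(μ−λ) = 1/(145.93 − 54.17) = 1/91.76 = 0.01090 hr

Final: 0.01090 hr


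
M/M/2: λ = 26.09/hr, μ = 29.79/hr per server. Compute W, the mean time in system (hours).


a = 0.8758; ρ = 0.4379; P₀ = 0.390919
Lq = P₀·a^c·ρ/(c!(1−ρ)²) = 0.20778
Wq = Lq/λ = 0.20778/26.09 = 0.007964 hr
W = Wq + 1/μ = 0.007964 + 0.03357 = 0.04153 hr

Final: 0.04153 hr


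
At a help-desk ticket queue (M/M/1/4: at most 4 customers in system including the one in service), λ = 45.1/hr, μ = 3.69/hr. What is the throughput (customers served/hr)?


ρ = 12.2222; P_K = (1−ρ)ρ^4/(1−ρ^5) = 0.918185
λ_eff = λ(1 − P_K) = 45.1·(1 − 0.918185) = 45.1·0.081815 = 3.6898 /hr

Final: 3.6898 /hr


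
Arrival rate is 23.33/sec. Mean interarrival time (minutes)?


Mean interarrival time = 1/λ = 1/23.33 second = 0.04286 second
In minutes: 0.04286 × 0.0166667 = 0.0007144 min

Final: 0.0007144 min


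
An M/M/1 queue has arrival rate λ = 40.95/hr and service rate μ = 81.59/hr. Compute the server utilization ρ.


ρ = λ/μ = 40.95/81.59 = 0.5019

Final: 0.5019


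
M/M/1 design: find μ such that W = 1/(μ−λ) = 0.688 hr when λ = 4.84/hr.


W = 1/(μ−λ) ⇒ μ − λ = 1/W = 1/0.688 = 1.4535
μ = λ + 1/W = 4.84 + 1.4535 = 6.2935 per hr

Final: 6.2935 /hr


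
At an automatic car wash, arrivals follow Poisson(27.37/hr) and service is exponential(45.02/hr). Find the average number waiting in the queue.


ρ = 27.37/45.02 = 0.6080
Lq = ρ²/(1−ρ) = 0.3696/0.3920 = 0.9428

Final: 0.9428


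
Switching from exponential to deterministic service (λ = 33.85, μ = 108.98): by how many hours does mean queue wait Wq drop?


ρ = 33.85/108.98 = 0.3106
Wq(M/M/1) = ρ/(μ−λ) = 0.3106/75.13 = 0.004134 hr
Wq(M/D/1) = ρ/(2(μ−λ)) = 0.002067 hr
Savings = 0.004134 − 0.002067 = 0.002067 hr

Final: 0.002067 hr


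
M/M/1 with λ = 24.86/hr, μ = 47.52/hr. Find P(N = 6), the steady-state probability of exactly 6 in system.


ρ = 24.86/47.52 = 0.5231
P_n = (1−ρ)·ρ^n = (1 − 0.5231)·0.5231^6 = 0.4769·0.020500 = 0.009775

Final: 0.009775


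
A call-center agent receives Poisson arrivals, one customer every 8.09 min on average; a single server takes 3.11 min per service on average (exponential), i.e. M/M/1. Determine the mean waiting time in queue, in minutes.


λ = 60/8.09 = 7.4166 /hr
μ = 60/3.11 = 19.2926 /hr
ρ = λ/μ = 7.4166/19.2926 = 0.3844
Wq = ρ/(μ−λ) = 0.3844/(19.2926−7.4166) = 0.03237 hr
In minutes: 0.03237·60 = 1.942 min

Final: 1.942 min


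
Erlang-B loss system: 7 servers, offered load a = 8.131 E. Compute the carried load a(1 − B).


B(7,8.131) = 0.315508 (Erlang-B)
Carried load = a(1 − B) = 8.131·(1 − 0.315508) = 8.131·0.684492 = 5.5656 E

Final: 5.5656 Erlangs


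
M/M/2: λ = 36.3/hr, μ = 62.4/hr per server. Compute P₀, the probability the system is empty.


a = λ/μ = 36.3/62.4 = 0.5817; ρ = a/c = 0.2909
Σ_{k=0}^{1} a^k/k! (terms k=0..1) = 1.00000 + 0.58173 = 1.58173
Tail: a^2/(2!(1−ρ)) = 0.33841/(2·0.7091) = 0.23861
P₀ = 1/(1.58173 + 0.23861) = 1/1.82034 = 0.549348

Final: 0.549348


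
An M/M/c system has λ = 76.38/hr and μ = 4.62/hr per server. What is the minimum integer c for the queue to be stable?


Stability requires cμ > λ ⇔ c > λ/μ.
λ/μ = 76.38/4.62 = 16.5325
Minimum integer c = ⌊16.5325⌋ + 1 = 17
Check: 17·4.62 = 78.54 > 76.38, while 16·4.62 = 73.92 ≤ 76.38

Final: 17 servers


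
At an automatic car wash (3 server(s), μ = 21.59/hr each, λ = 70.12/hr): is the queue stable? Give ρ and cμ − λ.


Total capacity cμ = 3·21.59 = 64.77/hr
ρ = λ/(cμ) = 70.12/64.77 = 1.0826
Stable ⇔ ρ < 1: NO
Spare capacity = cμ − λ = 64.77 − 70.12 = -5.35/hr

Final: ρ = 1.0826; unstable; margin = -5.35/hr


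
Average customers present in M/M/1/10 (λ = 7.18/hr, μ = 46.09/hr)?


ρ = 7.18/46.09 = 0.1558
L = ρ[1 − (K+1)ρ^K + Kρ^(K+1)] / [(1−ρ)(1−ρ^(K+1))]
Numerator: 0.1558·(1 − 11·0.000000008417 + 10·0.000000001311) = 0.155782
Denominator: (0.8442)·(1.000000) = 0.844218
L = 0.155782/0.844218 = 0.1845

Final: 0.1845


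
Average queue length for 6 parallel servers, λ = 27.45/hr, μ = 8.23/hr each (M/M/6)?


a = λ/μ = 3.3354; ρ = a/6 = 0.5559
P₀ = 0.034502
Lq = P₀·a^c·ρ / (c!·(1−ρ)²) = 0.034502·1376.74999·0.5559/(720·0.19723)
= 0.18595

Final: 0.18595


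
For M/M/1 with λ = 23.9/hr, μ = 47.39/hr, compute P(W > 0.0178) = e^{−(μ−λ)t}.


W ~ Exponential(μ−λ) for M/M/1.
μ − λ = 47.39 − 23.9 = 23.4900
P(W > t) = e^{−(μ−λ)t} = e^{−0.4181} = 0.658282

Final: 0.658282


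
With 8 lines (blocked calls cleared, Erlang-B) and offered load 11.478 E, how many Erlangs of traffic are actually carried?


B(8,11.478) = 0.402372 (Erlang-B)
Carried load = a(1 − B) = 11.478·(1 − 0.402372) = 11.478·0.597628 = 6.8596 E

Final: 6.8596 Erlangs


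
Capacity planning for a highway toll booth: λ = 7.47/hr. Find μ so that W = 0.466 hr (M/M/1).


W = 1/(μ−λ) ⇒ μ − λ = 1/W = 1/0.466 = 2.1459
μ = λ + 1/W = 7.47 + 2.1459 = 9.6159 per hr

Final: 9.6159 /hr


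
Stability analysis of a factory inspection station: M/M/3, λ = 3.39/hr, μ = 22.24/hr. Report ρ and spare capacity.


Total capacity cμ = 3·22.24 = 66.72/hr
ρ = λ/(cμ) = 3.39/66.72 = 0.05081
Stable ⇔ ρ < 1: YES
Spare capacity = cμ − λ = 66.72 − 3.39 = 63.33/hr

Final: ρ = 0.05081; stable; margin = 63.33/hr


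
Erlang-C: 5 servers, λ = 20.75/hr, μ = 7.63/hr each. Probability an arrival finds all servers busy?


a = λ/μ = 2.7195; ρ = a/5 = 0.5439
P₀ = 0.063425 (from M/M/c formula)
C(c,a) = [a^c/(c!(1−ρ))]·P₀ = [148.75371/(120·0.4561)]·0.063425
= 2.71789·0.063425 = 0.172382

Final: 0.172382


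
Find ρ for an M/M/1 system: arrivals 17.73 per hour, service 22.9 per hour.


ρ = λ/μ = 17.73/22.9 = 0.7742

Final: 0.7742


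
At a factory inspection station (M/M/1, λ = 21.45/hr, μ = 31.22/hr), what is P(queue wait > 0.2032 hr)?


ρ = 21.45/31.22 = 0.6871
P(Wq > t) = ρ·e^{−(μ−λ)t} = 0.6871·e^{−1.9853}
= 0.6871·0.137344 = 0.094364

Final: 0.094364


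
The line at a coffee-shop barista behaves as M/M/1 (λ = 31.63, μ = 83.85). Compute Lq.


ρ = 31.63/83.85 = 0.3772
Lq = ρ²/(1−ρ) = 0.1423/0.6228 = 0.2285

Final: 0.2285


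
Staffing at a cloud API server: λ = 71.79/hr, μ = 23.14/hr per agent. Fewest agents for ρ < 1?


Stability requires cμ > λ ⇔ c > λ/μ.
λ/μ = 71.79/23.14 = 3.1024
Minimum integer c = ⌊3.1024⌋ + 1 = 4
Check: 4·23.14 = 92.56 > 71.79, while 3·23.14 = 69.42 ≤ 71.79

Final: 4 servers


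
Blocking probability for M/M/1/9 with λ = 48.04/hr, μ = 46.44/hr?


ρ = λ/μ = 48.04/46.44 = 1.0345
P_K = (1−ρ)ρ^K/(1−ρ^(K+1)) = (-0.03445·1.356429)/(1 − 1.403162)
= -0.046733/-0.403162 = 0.115916

Final: 0.115916


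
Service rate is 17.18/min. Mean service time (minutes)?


Mean service time = 1/μ = 1/17.18 minute = 0.05821 minute
In minutes: 0.05821 × 1 = 0.05821 min

Final: 0.05821 min


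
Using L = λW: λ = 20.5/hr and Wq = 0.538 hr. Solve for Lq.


Lq = λWq = 20.5·0.538 = 11.0290

Final: 11.0290


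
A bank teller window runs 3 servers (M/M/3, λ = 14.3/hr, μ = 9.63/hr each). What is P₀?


a = λ/μ = 14.3/9.63 = 1.4849; ρ = a/c = 0.4950
Σ_{k=0}^{2} a^k/k! (terms k=0..2) = 1.00000 + 1.48494 + 1.10253 = 3.58747
Tail: a^3/(3!(1−ρ)) = 3.27438/(6·0.5050) = 1.08061
P₀ = 1/(3.58747 + 1.08061) = 1/4.66808 = 0.214221

Final: 0.214221


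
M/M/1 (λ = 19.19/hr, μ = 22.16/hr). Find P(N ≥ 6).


ρ = 19.19/22.16 = 0.8660
P(N ≥ n) = ρ^n = 0.8660^6 = 0.421727

Final: 0.421727


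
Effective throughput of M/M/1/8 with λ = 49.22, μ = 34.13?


ρ = 1.4421; P_K = (1−ρ)ρ^8/(1−ρ^9) = 0.318383
λ_eff = λ(1 − P_K) = 49.22·(1 − 0.318383) = 49.22·0.681617 = 33.5492 /hr

Final: 33.5492 /hr


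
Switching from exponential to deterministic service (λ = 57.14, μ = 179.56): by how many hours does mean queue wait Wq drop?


ρ = 57.14/179.56 = 0.3182
Wq(M/M/1) = ρ/(μ−λ) = 0.3182/122.42 = 0.002599 hr
Wq(M/D/1) = ρ/(2(μ−λ)) = 0.001300 hr
Savings = 0.002599 − 0.001300 = 0.001300 hr

Final: 0.001300 hr


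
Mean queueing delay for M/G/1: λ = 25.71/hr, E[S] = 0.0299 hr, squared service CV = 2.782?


ρ = λ·E[S] = 25.71·0.0299 = 0.7687
E[S²] = E[S]²(1+C_s²) = 0.0299²·(1+2.782) = 0.003381
Wq = λ·E[S²]/(2(1−ρ)) = 25.71·0.003381/(2·0.2313) = 0.18794 hr

Final: 0.18794 hr


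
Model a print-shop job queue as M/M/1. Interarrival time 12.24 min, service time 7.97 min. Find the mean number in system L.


λ = 60/12.24 = 4.9020 /hr
μ = 60/7.97 = 7.5282 /hr
ρ = λ/μ = 4.9020/7.5282 = 0.6511
L = ρ/(1−ρ) = 0.6511/0.3489 = 1.8665

Final: 1.8665


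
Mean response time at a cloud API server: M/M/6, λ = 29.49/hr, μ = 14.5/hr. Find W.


a = 2.0338; ρ = 0.3390; P₀ = 0.130624
Lq = P₀·a^c·ρ/(c!(1−ρ)²) = 0.009960
Wq = Lq/λ = 0.009960/29.49 = 0.0003377 hr
W = Wq + 1/μ = 0.0003377 + 0.06897 = 0.06930 hr

Final: 0.06930 hr


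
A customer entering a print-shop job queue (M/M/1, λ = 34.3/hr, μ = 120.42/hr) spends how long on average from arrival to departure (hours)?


W = 1/(μ−λ) = 1/(120.42 − 34.3) = 1/86.12 = 0.01161 hr

Final: 0.01161 hr


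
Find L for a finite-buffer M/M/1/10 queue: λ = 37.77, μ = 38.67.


ρ = 37.77/38.67 = 0.9767
L = ρ[1 − (K+1)ρ^K + Kρ^(K+1)] / [(1−ρ)(1−ρ^(K+1))]
Numerator: 0.9767·(1 − 11·0.790184 + 10·0.771793) = 0.025307
Denominator: (0.02327)·(0.228207) = 0.005311
L = 0.025307/0.005311 = 4.7648

Final: 4.7648


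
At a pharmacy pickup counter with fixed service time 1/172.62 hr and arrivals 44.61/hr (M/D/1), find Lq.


ρ = 44.61/172.62 = 0.2584
M/D/1: Lq = ρ²/(2(1−ρ)) = 0.06679/(2·0.7416) = 0.04503

Final: 0.04503


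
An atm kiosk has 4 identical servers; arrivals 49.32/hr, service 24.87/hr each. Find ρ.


ρ = λ/(cμ) = 49.32/(4·24.87) = 49.32/99.48 = 0.4958

Final: 0.4958


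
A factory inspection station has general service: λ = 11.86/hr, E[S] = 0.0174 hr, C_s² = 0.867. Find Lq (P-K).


ρ = λ·E[S] = 11.86·0.0174 = 0.2064
Lq = ρ²(1+C_s²)/(2(1−ρ)) = 0.04259·(1+0.867)/(2·0.7936)
= 0.04259·1.8670/1.5873 = 0.05009

Final: 0.05009


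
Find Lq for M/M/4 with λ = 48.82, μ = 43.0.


a = λ/μ = 1.1353; ρ = a/4 = 0.2838
P₀ = 0.320467
Lq = P₀·a^c·ρ / (c!·(1−ρ)²) = 0.320467·1.66156·0.2838/(24·0.51289)
= 0.01228

Final: 0.01228


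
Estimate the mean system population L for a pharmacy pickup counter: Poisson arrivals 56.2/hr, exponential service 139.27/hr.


ρ = λ/μ = 56.2/139.27 = 0.4035
L = ρ/(1−ρ) = 0.4035/(1 − 0.4035) = 0.4035/0.5965 = 0.6765

Final: 0.6765


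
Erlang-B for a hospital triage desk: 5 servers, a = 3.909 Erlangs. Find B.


B(c,a) = (a^c/c!) / Σ_{k=0}^{c} a^k/k!
a^5/5! = 7.605839
Σ terms (k=0..5): 1.00000 + 3.90900 + 7.64014 + 9.95510 + 9.72862 + 7.60584 = 39.838707
B = 7.605839/39.838707 = 0.190916

Final: 0.190916


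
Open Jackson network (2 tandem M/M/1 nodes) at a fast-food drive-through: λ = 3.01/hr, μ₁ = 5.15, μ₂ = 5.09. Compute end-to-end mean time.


Each node sees arrival rate λ = 3.01/hr (tandem ⇒ throughput preserved).
W₁ = 1/(μ₁−λ) = 1/(5.15−3.01) = 0.46729 hr
W₂ = 1/(μ₂−λ) = 1/(5.09−3.01) = 0.48077 hr
W_total = W₁ + W₂ = 0.46729 + 0.48077 = 0.94806 hr

Final: 0.94806 hr


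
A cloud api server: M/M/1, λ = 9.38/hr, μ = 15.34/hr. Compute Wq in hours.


ρ = 9.38/15.34 = 0.6115
Wq = ρ/(μ−λ) = 0.6115/(15.34 − 9.38) = 0.6115/5.96 = 0.1026 hr

Final: 0.1026 hr


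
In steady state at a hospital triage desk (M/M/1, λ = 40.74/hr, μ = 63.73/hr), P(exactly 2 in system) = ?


ρ = 40.74/63.73 = 0.6393
P_n = (1−ρ)·ρ^n = (1 − 0.6393)·0.6393^2 = 0.3607·0.408653 = 0.147418

Final: 0.147418


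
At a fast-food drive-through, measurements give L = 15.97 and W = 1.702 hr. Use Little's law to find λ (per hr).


λ = L/W = 15.97/1.702 = 9.3831 /hr

Final: 9.3831 /hr


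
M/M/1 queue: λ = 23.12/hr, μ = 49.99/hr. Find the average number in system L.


ρ = λ/μ = 23.12/49.99 = 0.4625
L = ρ/(1−ρ) = 0.4625/(1 − 0.4625) = 0.4625/0.5375 = 0.8604

Final: 0.8604


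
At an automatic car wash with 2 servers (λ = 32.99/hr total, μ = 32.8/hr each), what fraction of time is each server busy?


ρ = λ/(cμ) = 32.99/(2·32.8) = 32.99/65.60 = 0.5029

Final: 0.5029


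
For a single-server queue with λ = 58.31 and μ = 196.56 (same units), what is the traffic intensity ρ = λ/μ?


ρ = λ/μ = 58.31/196.56 = 0.2967

Final: 0.2967


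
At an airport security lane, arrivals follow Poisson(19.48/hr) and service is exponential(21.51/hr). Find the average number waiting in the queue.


ρ = 19.48/21.51 = 0.9056
Lq = ρ²/(1−ρ) = 0.8202/0.09437 = 8.6904

Final: 8.6904


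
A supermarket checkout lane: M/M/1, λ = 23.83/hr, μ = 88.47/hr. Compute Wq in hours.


ρ = 23.83/88.47 = 0.2694
Wq = ρ/(μ−λ) = 0.2694/(88.47 − 23.83) = 0.2694/64.64 = 0.004167 hr

Final: 0.004167 hr


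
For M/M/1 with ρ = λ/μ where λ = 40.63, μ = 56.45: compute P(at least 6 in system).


ρ = 40.63/56.45 = 0.7198
P(N ≥ n) = ρ^n = 0.7198^6 = 0.139026

Final: 0.139026


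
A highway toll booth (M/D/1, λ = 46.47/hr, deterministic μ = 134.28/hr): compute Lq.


ρ = 46.47/134.28 = 0.3461
M/D/1: Lq = ρ²/(2(1−ρ)) = 0.1198/(2·0.6539) = 0.09157

Final: 0.09157


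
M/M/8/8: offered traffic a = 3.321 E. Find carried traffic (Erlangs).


B(8,3.321) = 0.013350 (Erlang-B)
Carried load = a(1 − B) = 3.321·(1 − 0.013350) = 3.321·0.986650 = 3.2767 E

Final: 3.2767 Erlangs


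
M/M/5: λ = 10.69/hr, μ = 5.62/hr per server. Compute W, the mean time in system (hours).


a = 1.9021; ρ = 0.3804; P₀ = 0.148399
Lq = P₀·a^c·ρ/(c!(1−ρ)²) = 0.03052
Wq = Lq/λ = 0.03052/10.69 = 0.002855 hr
W = Wq + 1/μ = 0.002855 + 0.17794 = 0.18079 hr

Final: 0.18079 hr


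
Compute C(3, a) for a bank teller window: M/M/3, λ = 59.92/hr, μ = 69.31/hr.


a = λ/μ = 0.8645; ρ = a/3 = 0.2882
P₀ = 0.418496 (from M/M/c formula)
C(c,a) = [a^c/(c!(1−ρ))]·P₀ = [0.64614/(6·0.7118)]·0.418496
= 0.15129·0.418496 = 0.063313

Final: 0.063313


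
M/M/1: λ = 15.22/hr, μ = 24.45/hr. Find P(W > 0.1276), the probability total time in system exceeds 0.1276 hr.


W ~ Exponential(μ−λ) for M/M/1.
μ − λ = 24.45 − 15.22 = 9.2300
P(W > t) = e^{−(μ−λ)t} = e^{−1.1777} = 0.307972

Final: 0.307972


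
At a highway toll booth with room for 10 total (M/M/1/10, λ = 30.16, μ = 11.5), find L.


ρ = 30.16/11.5 = 2.6226
L = ρ[1 − (K+1)ρ^K + Kρ^(K+1)] / [(1−ρ)(1−ρ^(K+1))]
Numerator: 2.6226·(1 − 11·15393.414664 + 10·40370.903153) = 614693.504526
Denominator: (-1.6226)·(-40369.903153) = 65504.555898
L = 614693.504526/65504.555898 = 9.3840

Final: 9.3840


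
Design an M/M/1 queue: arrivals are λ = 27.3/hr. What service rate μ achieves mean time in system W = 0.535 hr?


W = 1/(μ−λ) ⇒ μ − λ = 1/W = 1/0.535 = 1.8692
μ = λ + 1/W = 27.3 + 1.8692 = 29.1692 per hr

Final: 29.1692 /hr


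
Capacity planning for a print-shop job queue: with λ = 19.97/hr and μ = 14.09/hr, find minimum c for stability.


Stability requires cμ > λ ⇔ c > λ/μ.
λ/μ = 19.97/14.09 = 1.4173
Minimum integer c = ⌊1.4173⌋ + 1 = 2
Check: 2·14.09 = 28.18 > 19.97, while 1·14.09 = 14.09 ≤ 19.97

Final: 2 servers


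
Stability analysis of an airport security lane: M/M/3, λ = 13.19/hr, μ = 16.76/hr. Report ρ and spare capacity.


Total capacity cμ = 3·16.76 = 50.28/hr
ρ = λ/(cμ) = 13.19/50.28 = 0.2623
Stable ⇔ ρ < 1: YES
Spare capacity = cμ − λ = 50.28 − 13.19 = 37.09/hr

Final: ρ = 0.2623; stable; margin = 37.09/hr


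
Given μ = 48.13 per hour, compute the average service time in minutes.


Mean service time = 1/μ = 1/48.13 hour = 0.02078 hour
In minutes: 0.02078 × 60 = 1.2466 min

Final: 1.2466 min


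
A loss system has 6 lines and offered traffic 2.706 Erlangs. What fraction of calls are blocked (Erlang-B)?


B(c,a) = (a^c/c!) / Σ_{k=0}^{c} a^k/k!
a^6/6! = 0.545298
Σ terms (k=0..6): 1.00000 + 2.70600 + 3.66122 + 3.30242 + 2.23409 + 1.20909 + 0.54530 = 14.658109
B = 0.545298/14.658109 = 0.037201

Final: 0.037201


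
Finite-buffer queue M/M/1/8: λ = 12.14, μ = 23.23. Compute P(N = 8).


ρ = λ/μ = 12.14/23.23 = 0.5226
P_K = (1−ρ)ρ^K/(1−ρ^(K+1)) = (0.4774·0.005564)/(1 − 0.002908)
= 0.002656/0.997092 = 0.002664

Final: 0.002664


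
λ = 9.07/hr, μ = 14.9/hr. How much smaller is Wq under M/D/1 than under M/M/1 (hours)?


ρ = 9.07/14.9 = 0.6087
Wq(M/M/1) = ρ/(μ−λ) = 0.6087/5.83 = 0.10441 hr
Wq(M/D/1) = ρ/(2(μ−λ)) = 0.05221 hr
Savings = 0.10441 − 0.05221 = 0.05221 hr

Final: 0.05221 hr


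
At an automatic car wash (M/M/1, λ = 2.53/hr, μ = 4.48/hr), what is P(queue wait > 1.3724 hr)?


ρ = 2.53/4.48 = 0.5647
P(Wq > t) = ρ·e^{−(μ−λ)t} = 0.5647·e^{−2.6762}
= 0.5647·0.068826 = 0.038868

Final: 0.038868


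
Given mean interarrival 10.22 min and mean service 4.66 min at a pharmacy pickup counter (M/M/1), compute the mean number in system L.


λ = 60/10.22 = 5.8708 /hr
μ = 60/4.66 = 12.8755 /hr
ρ = λ/μ = 5.8708/12.8755 = 0.4560
L = ρ/(1−ρ) = 0.4560/0.5440 = 0.8381

Final: 0.8381


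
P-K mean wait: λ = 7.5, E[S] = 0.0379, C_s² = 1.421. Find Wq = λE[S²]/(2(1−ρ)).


ρ = λ·E[S] = 7.5·0.0379 = 0.2843
E[S²] = E[S]²(1+C_s²) = 0.0379²·(1+1.421) = 0.003478
Wq = λ·E[S²]/(2(1−ρ)) = 7.5·0.003478/(2·0.7157) = 0.01822 hr

Final: 0.01822 hr


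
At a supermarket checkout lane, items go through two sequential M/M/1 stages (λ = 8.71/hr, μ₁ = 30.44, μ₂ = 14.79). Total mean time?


Each node sees arrival rate λ = 8.71/hr (tandem ⇒ throughput preserved).
W₁ = 1/(μ₁−λ) = 1/(30.44−8.71) = 0.04602 hr
W₂ = 1/(μ₂−λ) = 1/(14.79−8.71) = 0.16447 hr
W_total = W₁ + W₂ = 0.04602 + 0.16447 = 0.21049 hr

Final: 0.21049 hr


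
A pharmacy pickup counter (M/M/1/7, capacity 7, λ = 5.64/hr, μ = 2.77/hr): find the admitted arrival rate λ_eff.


ρ = 2.0361; P_K = (1−ρ)ρ^7/(1−ρ^8) = 0.510594
λ_eff = λ(1 − P_K) = 5.64·(1 − 0.510594) = 5.64·0.489406 = 2.7603 /hr

Final: 2.7603 /hr


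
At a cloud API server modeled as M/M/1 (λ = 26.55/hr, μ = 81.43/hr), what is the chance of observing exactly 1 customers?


ρ = 26.55/81.43 = 0.3260
P_n = (1−ρ)·ρ^n = (1 − 0.3260)·0.3260^1 = 0.6740·0.326047 = 0.219740

Final: 0.219740


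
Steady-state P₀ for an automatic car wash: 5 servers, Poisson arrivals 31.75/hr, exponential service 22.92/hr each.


a = λ/μ = 31.75/22.92 = 1.3853; ρ = a/c = 0.2771
Σ_{k=0}^{4} a^k/k! (terms k=0..4) = 1.00000 + 1.38525 + 0.95946 + 0.44303 + 0.15343 = 3.94118
Tail: a^5/(5!(1−ρ)) = 5.10089/(120·0.7229) = 0.05880
P₀ = 1/(3.94118 + 0.05880) = 1/3.99997 = 0.250002

Final: 0.250002


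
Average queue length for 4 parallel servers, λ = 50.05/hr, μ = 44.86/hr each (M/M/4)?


a = λ/μ = 1.1157; ρ = a/4 = 0.2789
P₀ = 0.326896
Lq = P₀·a^c·ρ / (c!·(1−ρ)²) = 0.326896·1.54946·0.2789/(24·0.51995)
= 0.01132

Final: 0.01132


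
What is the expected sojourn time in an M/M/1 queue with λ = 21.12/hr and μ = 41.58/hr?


W = 1/(μ−λ) = 1/(41.58 − 21.12) = 1/20.46 = 0.04888 hr

Final: 0.04888 hr


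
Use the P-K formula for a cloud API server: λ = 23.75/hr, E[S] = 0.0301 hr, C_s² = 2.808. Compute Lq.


ρ = λ·E[S] = 23.75·0.0301 = 0.7149
Lq = ρ²(1+C_s²)/(2(1−ρ)) = 0.5110·(1+2.808)/(2·0.2851)
= 0.5110·3.8080/0.5703 = 3.41265

Final: 3.41265


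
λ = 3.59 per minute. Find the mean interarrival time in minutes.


Mean interarrival time = 1/λ = 1/3.59 minute = 0.27855 minute
In minutes: 0.27855 × 1 = 0.2786 min

Final: 0.2786 min


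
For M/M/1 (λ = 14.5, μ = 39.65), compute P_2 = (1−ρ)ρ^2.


ρ = 14.5/39.65 = 0.3657
P_n = (1−ρ)·ρ^n = (1 − 0.3657)·0.3657^2 = 0.6343·0.133736 = 0.084829

Final: 0.084829


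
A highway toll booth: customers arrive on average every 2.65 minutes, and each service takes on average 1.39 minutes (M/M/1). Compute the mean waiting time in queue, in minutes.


λ = 60/2.65 = 22.6415 /hr
μ = 60/1.39 = 43.1655 /hr
ρ = λ/μ = 22.6415/43.1655 = 0.5245
Wq = ρ/(μ−λ) = 0.5245/(43.1655−22.6415) = 0.02556 hr
In minutes: 0.02556·60 = 1.533 min

Final: 1.533 min


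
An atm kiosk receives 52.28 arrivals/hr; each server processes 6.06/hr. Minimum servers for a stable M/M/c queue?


Stability requires cμ > λ ⇔ c > λ/μ.
λ/μ = 52.28/6.06 = 8.6271
Minimum integer c = ⌊8.6271⌋ + 1 = 9
Check: 9·6.06 = 54.54 > 52.28, while 8·6.06 = 48.48 ≤ 52.28

Final: 9 servers


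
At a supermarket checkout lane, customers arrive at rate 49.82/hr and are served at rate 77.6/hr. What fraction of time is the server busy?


ρ = λ/μ = 49.82/77.6 = 0.6420

Final: 0.6420


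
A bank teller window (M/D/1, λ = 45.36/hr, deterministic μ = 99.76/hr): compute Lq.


ρ = 45.36/99.76 = 0.4547
M/D/1: Lq = ρ²/(2(1−ρ)) = 0.2067/(2·0.5453) = 0.18957

Final: 0.18957


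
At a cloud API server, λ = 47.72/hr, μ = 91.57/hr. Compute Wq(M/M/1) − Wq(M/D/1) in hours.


ρ = 47.72/91.57 = 0.5211
Wq(M/M/1) = ρ/(μ−λ) = 0.5211/43.85 = 0.01188 hr
Wq(M/D/1) = ρ/(2(μ−λ)) = 0.005942 hr
Savings = 0.01188 − 0.005942 = 0.005942 hr

Final: 0.005942 hr


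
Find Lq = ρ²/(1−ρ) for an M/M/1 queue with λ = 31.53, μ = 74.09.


ρ = 31.53/74.09 = 0.4256
Lq = ρ²/(1−ρ) = 0.1811/0.5744 = 0.3153

Final: 0.3153


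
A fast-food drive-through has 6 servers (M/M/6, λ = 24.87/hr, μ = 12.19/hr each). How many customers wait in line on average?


a = λ/μ = 2.0402; ρ = a/6 = 0.3400
P₀ = 0.129786
Lq = P₀·a^c·ρ / (c!·(1−ρ)²) = 0.129786·72.11614·0.3400/(720·0.43556)
= 0.01015

Final: 0.01015


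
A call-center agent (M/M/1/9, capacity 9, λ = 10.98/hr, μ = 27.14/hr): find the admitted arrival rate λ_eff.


ρ = 0.4046; P_K = (1−ρ)ρ^9/(1−ρ^10) = 0.0001729
λ_eff = λ(1 − P_K) = 10.98·(1 − 0.0001729) = 10.98·0.999827 = 10.9781 /hr

Final: 10.9781 /hr


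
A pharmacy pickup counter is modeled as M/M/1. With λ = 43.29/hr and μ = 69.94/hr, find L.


ρ = λ/μ = 43.29/69.94 = 0.6190
L = ρ/(1−ρ) = 0.6190/(1 − 0.6190) = 0.6190/0.3810 = 1.6244

Final: 1.6244


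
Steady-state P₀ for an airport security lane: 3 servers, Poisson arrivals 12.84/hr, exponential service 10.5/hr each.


a = λ/μ = 12.84/10.5 = 1.2229; ρ = a/c = 0.4076
Σ_{k=0}^{2} a^k/k! (terms k=0..2) = 1.00000 + 1.22286 + 0.74769 = 2.97055
Tail: a^3/(3!(1−ρ)) = 1.82864/(6·0.5924) = 0.51449
P₀ = 1/(2.97055 + 0.51449) = 1/3.48503 = 0.286941

Final: 0.286941


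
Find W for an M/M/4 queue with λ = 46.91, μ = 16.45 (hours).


a = 2.8517; ρ = 0.7129; P₀ = 0.046771
Lq = P₀·a^c·ρ/(c!(1−ρ)²) = 1.11479
Wq = Lq/λ = 1.11479/46.91 = 0.02376 hr
W = Wq + 1/μ = 0.02376 + 0.06079 = 0.08455 hr

Final: 0.08455 hr


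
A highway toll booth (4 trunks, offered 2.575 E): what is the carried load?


B(4,2.575) = 0.158360 (Erlang-B)
Carried load = a(1 − B) = 2.575·(1 − 0.158360) = 2.575·0.841640 = 2.1672 E

Final: 2.1672 Erlangs


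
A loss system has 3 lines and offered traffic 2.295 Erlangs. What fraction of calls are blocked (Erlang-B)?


B(c,a) = (a^c/c!) / Σ_{k=0}^{c} a^k/k!
a^3/3! = 2.014637
Σ terms (k=0..3): 1.00000 + 2.29500 + 2.63351 + 2.01464 = 7.943150
B = 2.014637/7.943150 = 0.253632

Final: 0.253632


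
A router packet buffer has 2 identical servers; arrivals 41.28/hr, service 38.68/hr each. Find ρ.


ρ = λ/(cμ) = 41.28/(2·38.68) = 41.28/77.36 = 0.5336

Final: 0.5336


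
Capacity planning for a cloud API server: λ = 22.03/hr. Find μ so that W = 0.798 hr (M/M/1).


W = 1/(μ−λ) ⇒ μ − λ = 1/W = 1/0.798 = 1.2531
μ = λ + 1/W = 22.03 + 1.2531 = 23.2831 per hr

Final: 23.2831 /hr


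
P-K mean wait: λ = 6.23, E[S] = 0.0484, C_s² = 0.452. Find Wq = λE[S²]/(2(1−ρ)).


ρ = λ·E[S] = 6.23·0.0484 = 0.3015
E[S²] = E[S]²(1+C_s²) = 0.0484²·(1+0.452) = 0.003401
Wq = λ·E[S²]/(2(1−ρ)) = 6.23·0.003401/(2·0.6985) = 0.01517 hr

Final: 0.01517 hr


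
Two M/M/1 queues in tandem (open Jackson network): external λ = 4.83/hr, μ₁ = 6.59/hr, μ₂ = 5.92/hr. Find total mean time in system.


Each node sees arrival rate λ = 4.83/hr (tandem ⇒ throughput preserved).
W₁ = 1/(μ₁−λ) = 1/(6.59−4.83) = 0.56818 hr
W₂ = 1/(μ₂−λ) = 1/(5.92−4.83) = 0.91743 hr
W_total = W₁ + W₂ = 0.56818 + 0.91743 = 1.48561 hr

Final: 1.48561 hr


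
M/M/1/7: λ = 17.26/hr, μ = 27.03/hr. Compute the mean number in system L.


ρ = 17.26/27.03 = 0.6385
L = ρ[1 − (K+1)ρ^K + Kρ^(K+1)] / [(1−ρ)(1−ρ^(K+1))]
Numerator: 0.6385·(1 − 8·0.043288 + 7·0.027641) = 0.540972
Denominator: (0.3615)·(0.972359) = 0.351459
L = 0.540972/0.351459 = 1.5392

Final: 1.5392


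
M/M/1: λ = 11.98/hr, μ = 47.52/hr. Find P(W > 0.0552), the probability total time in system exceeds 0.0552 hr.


W ~ Exponential(μ−λ) for M/M/1.
μ − λ = 47.52 − 11.98 = 35.5400
P(W > t) = e^{−(μ−λ)t} = e^{−1.9618} = 0.140604

Final: 0.140604


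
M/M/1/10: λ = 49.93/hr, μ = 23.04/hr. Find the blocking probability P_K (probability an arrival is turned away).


ρ = λ/μ = 49.93/23.04 = 2.1671
P_K = (1−ρ)ρ^K/(1−ρ^(K+1)) = (-1.1671·2284.498688)/(1 − 4950.738694)
= -2666.240006/-4949.738694 = 0.538663

Final: 0.538663


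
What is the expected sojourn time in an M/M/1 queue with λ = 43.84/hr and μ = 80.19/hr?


W = 1/(μ−λ) = 1/(80.19 − 43.84) = 1/36.35 = 0.02751 hr

Final: 0.02751 hr


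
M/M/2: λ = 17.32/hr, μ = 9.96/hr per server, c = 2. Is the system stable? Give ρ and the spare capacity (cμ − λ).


Total capacity cμ = 2·9.96 = 19.92/hr
ρ = λ/(cμ) = 17.32/19.92 = 0.8695
Stable ⇔ ρ < 1: YES
Spare capacity = cμ − λ = 19.92 − 17.32 = 2.60/hr

Final: ρ = 0.8695; stable; margin = 2.60/hr


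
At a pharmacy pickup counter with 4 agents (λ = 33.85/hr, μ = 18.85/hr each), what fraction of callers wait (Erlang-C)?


a = λ/μ = 1.7958; ρ = a/4 = 0.4489
P₀ = 0.162350 (from M/M/c formula)
C(c,a) = [a^c/(c!(1−ρ))]·P₀ = [10.39894/(24·0.5511)]·0.162350
= 0.78628·0.162350 = 0.127653

Final: 0.127653


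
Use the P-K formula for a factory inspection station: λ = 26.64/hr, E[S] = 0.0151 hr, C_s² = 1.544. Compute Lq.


ρ = λ·E[S] = 26.64·0.0151 = 0.4023
Lq = ρ²(1+C_s²)/(2(1−ρ)) = 0.1618·(1+1.544)/(2·0.5977)
= 0.1618·2.5440/1.1955 = 0.34435

Final: 0.34435


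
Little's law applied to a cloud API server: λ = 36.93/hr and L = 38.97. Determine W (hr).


W = L/λ = 38.97/36.93 = 1.0552 hr

Final: 1.0552 hr


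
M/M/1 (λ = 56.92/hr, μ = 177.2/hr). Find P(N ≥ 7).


ρ = 56.92/177.2 = 0.3212
P(N ≥ n) = ρ^n = 0.3212^7 = 0.0003529

Final: 0.0003529


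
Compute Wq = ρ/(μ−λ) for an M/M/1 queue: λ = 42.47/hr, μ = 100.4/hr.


ρ = 42.47/100.4 = 0.4230
Wq = ρ/(μ−λ) = 0.4230/(100.4 − 42.47) = 0.4230/57.93 = 0.007302 hr

Final: 0.007302 hr


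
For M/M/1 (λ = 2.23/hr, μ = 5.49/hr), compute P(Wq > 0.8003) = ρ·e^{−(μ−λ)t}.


ρ = 2.23/5.49 = 0.4062
P(Wq > t) = ρ·e^{−(μ−λ)t} = 0.4062·e^{−2.6090}
= 0.4062·0.073610 = 0.029900

Final: 0.029900


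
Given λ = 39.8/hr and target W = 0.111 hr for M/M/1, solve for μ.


W = 1/(μ−λ) ⇒ μ − λ = 1/W = 1/0.111 = 9.0090
μ = λ + 1/W = 39.8 + 9.0090 = 48.8090 per hr

Final: 48.8090 /hr


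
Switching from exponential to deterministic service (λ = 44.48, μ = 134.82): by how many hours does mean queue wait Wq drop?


ρ = 44.48/134.82 = 0.3299
Wq(M/M/1) = ρ/(μ−λ) = 0.3299/90.34 = 0.003652 hr
Wq(M/D/1) = ρ/(2(μ−λ)) = 0.001826 hr
Savings = 0.003652 − 0.001826 = 0.001826 hr

Final: 0.001826 hr


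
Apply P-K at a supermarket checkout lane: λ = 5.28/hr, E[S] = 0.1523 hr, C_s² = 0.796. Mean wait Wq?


ρ = λ·E[S] = 5.28·0.1523 = 0.8041
E[S²] = E[S]²(1+C_s²) = 0.1523²·(1+0.796) = 0.041659
Wq = λ·E[S²]/(2(1−ρ)) = 5.28·0.041659/(2·0.1959) = 0.56153 hr

Final: 0.56153 hr


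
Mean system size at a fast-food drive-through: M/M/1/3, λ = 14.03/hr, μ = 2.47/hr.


ρ = 14.03/2.47 = 5.6802
L = ρ[1 − (K+1)ρ^K + Kρ^(K+1)] / [(1−ρ)(1−ρ^(K+1))]
Numerator: 5.6802·(1 − 4·183.266106 + 3·1040.981164) = 13580.580275
Denominator: (-4.6802)·(-1039.981164) = 4867.280264
L = 13580.580275/4867.280264 = 2.7902

Final: 2.7902


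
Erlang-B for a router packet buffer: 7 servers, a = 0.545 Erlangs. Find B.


B(c,a) = (a^c/c!) / Σ_{k=0}^{c} a^k/k!
a^7/7! = 0.000002834
Σ terms (k=0..7): 1.00000 + 0.54500 + 0.14851 + 0.02698 + 0.003676 + 0.0004007 + 0.00003640 + 0.000002834 = 1.724608
B = 0.000002834/1.724608 = 0.000001643

Final: 0.000001643


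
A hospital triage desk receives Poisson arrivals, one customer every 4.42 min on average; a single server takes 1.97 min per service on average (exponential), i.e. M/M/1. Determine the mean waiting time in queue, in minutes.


λ = 60/4.42 = 13.5747 /hr
μ = 60/1.97 = 30.4569 /hr
ρ = λ/μ = 13.5747/30.4569 = 0.4457
Wq = ρ/(μ−λ) = 0.4457/(30.4569−13.5747) = 0.02640 hr
In minutes: 0.02640·60 = 1.584 min

Final: 1.584 min


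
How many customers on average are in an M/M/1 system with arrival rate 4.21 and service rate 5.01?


ρ = λ/μ = 4.21/5.01 = 0.8403
L = ρ/(1−ρ) = 0.8403/(1 − 0.8403) = 0.8403/0.1597 = 5.2625

Final: 5.2625


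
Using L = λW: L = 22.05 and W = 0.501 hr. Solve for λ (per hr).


λ = L/W = 22.05/0.501 = 44.0120 /hr

Final: 44.0120 /hr


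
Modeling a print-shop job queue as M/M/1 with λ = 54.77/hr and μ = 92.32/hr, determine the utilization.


ρ = λ/μ = 54.77/92.32 = 0.5933

Final: 0.5933


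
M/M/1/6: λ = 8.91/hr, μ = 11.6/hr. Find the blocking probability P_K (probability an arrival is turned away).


ρ = λ/μ = 8.91/11.6 = 0.7681
P_K = (1−ρ)ρ^K/(1−ρ^(K+1)) = (0.2319·0.205361)/(1 − 0.157739)
= 0.047623/0.842261 = 0.056541

Final: 0.056541


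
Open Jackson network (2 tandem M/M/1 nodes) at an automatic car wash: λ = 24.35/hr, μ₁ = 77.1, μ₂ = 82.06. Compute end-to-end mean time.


Each node sees arrival rate λ = 24.35/hr (tandem ⇒ throughput preserved).
W₁ = 1/(μ₁−λ) = 1/(77.1−24.35) = 0.01896 hr
W₂ = 1/(μ₂−λ) = 1/(82.06−24.35) = 0.01733 hr
W_total = W₁ + W₂ = 0.01896 + 0.01733 = 0.03629 hr

Final: 0.03629 hr


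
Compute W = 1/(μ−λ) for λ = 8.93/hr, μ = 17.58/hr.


W = 1/(μ−λ) = 1/(17.58 − 8.93) = 1/8.65 = 0.1156 hr

Final: 0.1156 hr


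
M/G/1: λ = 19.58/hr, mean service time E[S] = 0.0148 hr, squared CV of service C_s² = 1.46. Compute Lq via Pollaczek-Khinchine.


ρ = λ·E[S] = 19.58·0.0148 = 0.2898
Lq = ρ²(1+C_s²)/(2(1−ρ)) = 0.08397·(1+1.46)/(2·0.7102)
= 0.08397·2.4600/1.4204 = 0.14543

Final: 0.14543


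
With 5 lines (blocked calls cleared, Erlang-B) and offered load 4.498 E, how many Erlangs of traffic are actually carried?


B(5,4.498) = 0.242849 (Erlang-B)
Carried load = a(1 − B) = 4.498·(1 − 0.242849) = 4.498·0.757151 = 3.4057 E

Final: 3.4057 Erlangs


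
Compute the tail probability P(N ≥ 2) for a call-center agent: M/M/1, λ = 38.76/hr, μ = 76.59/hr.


ρ = 38.76/76.59 = 0.5061
P(N ≥ n) = ρ^n = 0.5061^2 = 0.256108

Final: 0.256108


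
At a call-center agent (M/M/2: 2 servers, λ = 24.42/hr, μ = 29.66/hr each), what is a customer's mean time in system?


a = 0.8233; ρ = 0.4117; P₀ = 0.416766
Lq = P₀·a^c·ρ/(c!(1−ρ)²) = 0.16800
Wq = Lq/λ = 0.16800/24.42 = 0.006880 hr
W = Wq + 1/μ = 0.006880 + 0.03372 = 0.04060 hr

Final: 0.04060 hr


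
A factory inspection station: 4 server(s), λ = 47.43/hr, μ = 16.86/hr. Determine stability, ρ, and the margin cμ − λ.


Total capacity cμ = 4·16.86 = 67.44/hr
ρ = λ/(cμ) = 47.43/67.44 = 0.7033
Stable ⇔ ρ < 1: YES
Spare capacity = cμ − λ = 67.44 − 47.43 = 20.01/hr

Final: ρ = 0.7033; stable; margin = 20.01/hr


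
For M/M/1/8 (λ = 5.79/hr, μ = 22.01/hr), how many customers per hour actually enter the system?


ρ = 0.2631; P_K = (1−ρ)ρ^8/(1−ρ^9) = 0.00001690
λ_eff = λ(1 − P_K) = 5.79·(1 − 0.00001690) = 5.79·0.999983 = 5.7899 /hr

Final: 5.7899 /hr


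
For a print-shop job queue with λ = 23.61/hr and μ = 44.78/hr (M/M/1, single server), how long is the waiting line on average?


ρ = 23.61/44.78 = 0.5272
Lq = ρ²/(1−ρ) = 0.2780/0.4728 = 0.5880

Final: 0.5880


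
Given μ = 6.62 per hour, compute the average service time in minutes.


Mean service time = 1/μ = 1/6.62 hour = 0.15106 hour
In minutes: 0.15106 × 60 = 9.0634 min

Final: 9.0634 min


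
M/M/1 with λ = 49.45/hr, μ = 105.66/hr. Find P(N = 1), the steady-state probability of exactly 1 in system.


ρ = 49.45/105.66 = 0.4680
P_n = (1−ρ)·ρ^n = (1 − 0.4680)·0.4680^1 = 0.5320·0.468011 = 0.248977

Final: 0.248977


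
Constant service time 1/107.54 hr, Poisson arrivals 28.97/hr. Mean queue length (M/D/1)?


ρ = 28.97/107.54 = 0.2694
M/D/1: Lq = ρ²/(2(1−ρ)) = 0.07257/(2·0.7306) = 0.04966

Final: 0.04966


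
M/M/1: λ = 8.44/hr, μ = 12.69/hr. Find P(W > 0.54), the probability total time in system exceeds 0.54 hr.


W ~ Exponential(μ−λ) for M/M/1.
μ − λ = 12.69 − 8.44 = 4.2500
P(W > t) = e^{−(μ−λ)t} = e^{−2.2950} = 0.100761

Final: 0.100761


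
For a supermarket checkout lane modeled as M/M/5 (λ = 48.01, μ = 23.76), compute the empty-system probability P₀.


a = λ/μ = 48.01/23.76 = 2.0206; ρ = a/c = 0.4041
Σ_{k=0}^{4} a^k/k! (terms k=0..4) = 1.00000 + 2.02062 + 2.04146 + 1.37501 + 0.69459 = 7.13168
Tail: a^5/(5!(1−ρ)) = 33.68421/(120·0.5959) = 0.47107
P₀ = 1/(7.13168 + 0.47107) = 1/7.60275 = 0.131531

Final: 0.131531


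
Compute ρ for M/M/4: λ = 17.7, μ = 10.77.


ρ = λ/(cμ) = 17.7/(4·10.77) = 17.7/43.08 = 0.4109

Final: 0.4109


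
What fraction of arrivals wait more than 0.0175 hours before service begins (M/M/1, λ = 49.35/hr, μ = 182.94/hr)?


ρ = 49.35/182.94 = 0.2698
P(Wq > t) = ρ·e^{−(μ−λ)t} = 0.2698·e^{−2.3378}
= 0.2698·0.096537 = 0.026042

Final: 0.026042


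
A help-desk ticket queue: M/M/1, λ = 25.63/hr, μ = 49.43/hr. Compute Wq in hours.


ρ = 25.63/49.43 = 0.5185
Wq = ρ/(μ−λ) = 0.5185/(49.43 − 25.63) = 0.5185/23.80 = 0.02179 hr

Final: 0.02179 hr


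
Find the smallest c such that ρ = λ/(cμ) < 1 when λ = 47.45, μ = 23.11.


Stability requires cμ > λ ⇔ c > λ/μ.
λ/μ = 47.45/23.11 = 2.0532
Minimum integer c = ⌊2.0532⌋ + 1 = 3
Check: 3·23.11 = 69.33 > 47.45, while 2·23.11 = 46.22 ≤ 47.45

Final: 3 servers


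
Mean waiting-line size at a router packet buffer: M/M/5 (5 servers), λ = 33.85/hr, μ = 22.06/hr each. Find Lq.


a = λ/μ = 1.5345; ρ = a/5 = 0.3069
P₀ = 0.215186
Lq = P₀·a^c·ρ / (c!·(1−ρ)²) = 0.215186·8.50679·0.3069/(120·0.48040)
= 0.009745

Final: 0.009745


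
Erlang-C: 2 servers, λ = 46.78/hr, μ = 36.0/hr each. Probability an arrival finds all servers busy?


a = λ/μ = 1.2994; ρ = a/2 = 0.6497
P₀ = 0.212325 (from M/M/c formula)
C(c,a) = [a^c/(c!(1−ρ))]·P₀ = [1.68856/(2·0.3503)]·0.212325
= 2.41031·0.212325 = 0.511770

Final: 0.511770


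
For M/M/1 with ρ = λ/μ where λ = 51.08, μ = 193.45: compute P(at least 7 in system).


ρ = 51.08/193.45 = 0.2640
P(N ≥ n) = ρ^n = 0.2640^7 = 0.00008949

Final: 0.00008949


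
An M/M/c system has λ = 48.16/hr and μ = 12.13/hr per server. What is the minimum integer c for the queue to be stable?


Stability requires cμ > λ ⇔ c > λ/μ.
λ/μ = 48.16/12.13 = 3.9703
Minimum integer c = ⌊3.9703⌋ + 1 = 4
Check: 4·12.13 = 48.52 > 48.16, while 3·12.13 = 36.39 ≤ 48.16

Final: 4 servers


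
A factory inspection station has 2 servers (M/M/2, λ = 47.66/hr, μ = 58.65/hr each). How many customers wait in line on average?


a = λ/μ = 0.8126; ρ = a/2 = 0.4063
P₀ = 0.422163
Lq = P₀·a^c·ρ / (c!·(1−ρ)²) = 0.422163·0.66035·0.4063/(2·0.35247)
= 0.16068

Final: 0.16068


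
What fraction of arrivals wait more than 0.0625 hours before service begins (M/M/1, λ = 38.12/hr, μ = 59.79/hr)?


ρ = 38.12/59.79 = 0.6376
P(Wq > t) = ρ·e^{−(μ−λ)t} = 0.6376·e^{−1.3544}
= 0.6376·0.258109 = 0.164561

Final: 0.164561
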